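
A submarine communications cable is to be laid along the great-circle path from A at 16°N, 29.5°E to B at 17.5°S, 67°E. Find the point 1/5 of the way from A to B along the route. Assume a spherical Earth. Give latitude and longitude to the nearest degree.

The haversine formula gives a central angle δ ≈ 0.871 rad (49.9°) between the endpoints.
Interpolate at f = 1/5 with slerp weights a = sin((1−f)δ)/sin δ ≈ 0.839, b = sin(fδ)/sin δ ≈ 0.227.
p = a·p₁ + b·p₂ ≈ (0.786, 0.596, 0.163); φ = arcsin(p_z) ≈ 9.39°, λ = atan2(p_y, p_x) ≈ 37.16°.

≈ 9°N, 37°E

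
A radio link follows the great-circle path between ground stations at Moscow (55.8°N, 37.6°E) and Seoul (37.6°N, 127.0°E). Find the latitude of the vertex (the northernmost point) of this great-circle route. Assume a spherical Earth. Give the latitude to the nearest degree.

The great circle lies in the plane with unit normal n̂ = (p₁ × p₂)/|p₁ × p₂|.
Here n̂_z ≈ +0.517; the vertex latitude is φ_max = arccos|n̂_z| ≈ 58.8°.
Check via Clairaut: cos φ_max = |cos φ₁| · sin C = cos(55.8°)·sin(67.0°) ≈ 0.517, again giving ≈ 58.8°.

≈ 59°N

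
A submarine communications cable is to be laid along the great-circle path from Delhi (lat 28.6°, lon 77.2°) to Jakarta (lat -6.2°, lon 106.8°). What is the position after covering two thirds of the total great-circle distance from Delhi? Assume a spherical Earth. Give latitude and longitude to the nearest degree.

≈ lat 6°, lon 98°

The haversine formula gives a central angle δ ≈ 0.785 rad (45.0°) between the endpoints.
Interpolate at f = 2/3 with slerp weights a = sin((1−f)δ)/sin δ ≈ 0.366, b = sin(fδ)/sin δ ≈ 0.707.
p = a·p₁ + b·p₂ ≈ (-0.132, 0.986, 0.099); φ = arcsin(p_z) ≈ 5.67°, λ = atan2(p_y, p_x) ≈ 97.62°.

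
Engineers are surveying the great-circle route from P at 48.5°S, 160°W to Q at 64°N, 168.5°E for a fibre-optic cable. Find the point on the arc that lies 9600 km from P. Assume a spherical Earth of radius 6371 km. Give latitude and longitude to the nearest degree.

≈ 36°N, 178°W

Convert each endpoint to a unit vector on the sphere (x = cos φ cos λ, y = cos φ sin λ, z = sin φ).
The central angle between the endpoints is δ = arccos(p₁·p₂) ≈ 2.010 rad (115.2°). The total great-circle distance is δ·R ≈ 2.010 × 6371 ≈ 12808 km, so the target fraction is f = 9600/12808 ≈ 0.750.
Interpolate at f ≈ 0.750 with slerp weights a = sin((1−f)δ)/sin δ ≈ 0.533, b = sin(fδ)/sin δ ≈ 1.103.
p = a·p₁ + b·p₂ ≈ (-0.806, -0.024, 0.592); φ = arcsin(p_z) ≈ 36.29°, λ = atan2(p_y, p_x) ≈ -178.26°.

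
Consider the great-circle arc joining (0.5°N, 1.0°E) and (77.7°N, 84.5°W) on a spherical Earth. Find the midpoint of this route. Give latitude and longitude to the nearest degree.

≈ (44°N, 11°W)

Write both endpoints as unit vectors p₁, p₂ with components (cos φ cos λ, cos φ sin λ, sin φ).
The central angle between the endpoints is δ = arccos(p₁·p₂) ≈ 1.546 rad (88.6°).
Interpolate at f = 1/2 with slerp weights a = sin((1−f)δ)/sin δ ≈ 0.698, b = sin(fδ)/sin δ ≈ 0.698.
p = a·p₁ + b·p₂ ≈ (0.712, -0.136, 0.688); φ = arcsin(p_z) ≈ 43.50°, λ = atan2(p_y, p_x) ≈ -10.80°.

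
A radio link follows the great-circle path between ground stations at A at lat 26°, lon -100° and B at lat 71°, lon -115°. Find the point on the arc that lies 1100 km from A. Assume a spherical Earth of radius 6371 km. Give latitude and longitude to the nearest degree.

≈ lat 36°, lon -101°

The haversine formula gives a central angle δ ≈ 0.799 rad (45.8°) between the endpoints. The total great-circle distance is δ·R ≈ 0.799 × 6371 ≈ 5093 km, so the target fraction is f = 1100/5093 ≈ 0.216.
Interpolate at f ≈ 0.216 with slerp weights a = sin((1−f)δ)/sin δ ≈ 0.818, b = sin(fδ)/sin δ ≈ 0.240.
p = a·p₁ + b·p₂ ≈ (-0.161, -0.795, 0.585); φ = arcsin(p_z) ≈ 35.82°, λ = atan2(p_y, p_x) ≈ -101.43°.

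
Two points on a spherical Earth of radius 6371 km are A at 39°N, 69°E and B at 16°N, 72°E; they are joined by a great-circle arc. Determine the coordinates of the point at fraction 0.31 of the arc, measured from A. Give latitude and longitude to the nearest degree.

Write both endpoints as unit vectors p₁, p₂ with components (cos φ cos λ, cos φ sin λ, sin φ).
The central angle between the endpoints is δ = arccos(p₁·p₂) ≈ 0.404 rad (23.1°).
Interpolate at f = 0.31 with slerp weights a = sin((1−f)δ)/sin δ ≈ 0.700, b = sin(fδ)/sin δ ≈ 0.318.
p = a·p₁ + b·p₂ ≈ (0.289, 0.798, 0.528); φ = arcsin(p_z) ≈ 31.88°, λ = atan2(p_y, p_x) ≈ 70.08°.

≈ 32°N, 70°E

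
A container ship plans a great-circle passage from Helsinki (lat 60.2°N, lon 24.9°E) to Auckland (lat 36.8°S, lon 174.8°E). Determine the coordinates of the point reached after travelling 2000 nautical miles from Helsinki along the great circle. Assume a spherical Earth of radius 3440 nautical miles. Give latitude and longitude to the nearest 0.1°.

The haversine formula gives a central angle δ ≈ 2.614 rad (149.8°) between the endpoints. The total great-circle distance is δ·R ≈ 2.614 × 3440 ≈ 8993 nmi, so the target fraction is f = 2000/8993 ≈ 0.222.
Interpolate at f ≈ 0.222 with slerp weights a = sin((1−f)δ)/sin δ ≈ 1.779, b = sin(fδ)/sin δ ≈ 1.091.
p = a·p₁ + b·p₂ ≈ (-0.068, 0.451, 0.890); φ = arcsin(p_z) ≈ 62.84°, λ = atan2(p_y, p_x) ≈ 98.61°.

≈ lat 62.8°N, lon 98.6°E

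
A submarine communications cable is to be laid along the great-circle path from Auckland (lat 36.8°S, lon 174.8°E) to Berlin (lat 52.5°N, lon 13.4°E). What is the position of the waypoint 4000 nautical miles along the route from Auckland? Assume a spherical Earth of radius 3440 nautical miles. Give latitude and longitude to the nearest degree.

≈ lat 22°N, lon 141°E

Convert each endpoint to a unit vector on the sphere (x = cos φ cos λ, y = cos φ sin λ, z = sin φ).
The central angle between the endpoints is δ = arccos(p₁·p₂) ≈ 2.785 rad (159.6°). The total great-circle distance is δ·R ≈ 2.785 × 3440 ≈ 9582 nmi, so the target fraction is f = 4000/9582 ≈ 0.417.
Interpolate at f ≈ 0.417 with slerp weights a = sin((1−f)δ)/sin δ ≈ 2.864, b = sin(fδ)/sin δ ≈ 2.632.
p = a·p₁ + b·p₂ ≈ (-0.725, 0.579, 0.373); φ = arcsin(p_z) ≈ 21.89°, λ = atan2(p_y, p_x) ≈ 141.38°.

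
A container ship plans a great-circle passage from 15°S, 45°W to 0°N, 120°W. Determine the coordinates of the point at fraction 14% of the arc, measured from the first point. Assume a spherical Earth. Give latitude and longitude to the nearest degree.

Write both endpoints as unit vectors p₁, p₂ with components (cos φ cos λ, cos φ sin λ, sin φ).
The central angle between the endpoints is δ = arccos(p₁·p₂) ≈ 1.318 rad (75.5°).
Interpolate at f = 0.14 with slerp weights a = sin((1−f)δ)/sin δ ≈ 0.936, b = sin(fδ)/sin δ ≈ 0.190.
p = a·p₁ + b·p₂ ≈ (0.544, -0.803, -0.242); φ = arcsin(p_z) ≈ -14.01°, λ = atan2(p_y, p_x) ≈ -55.87°.

≈ 14°S, 56°W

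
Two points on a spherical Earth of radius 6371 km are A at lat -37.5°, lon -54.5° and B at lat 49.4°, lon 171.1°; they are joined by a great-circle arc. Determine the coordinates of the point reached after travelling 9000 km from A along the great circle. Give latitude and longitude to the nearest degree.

Write both endpoints as unit vectors p₁, p₂ with components (cos φ cos λ, cos φ sin λ, sin φ).
The central angle between the endpoints is δ = arccos(p₁·p₂) ≈ 2.538 rad (145.4°). The total great-circle distance is δ·R ≈ 2.538 × 6371 ≈ 16171 km, so the target fraction is f = 9000/16171 ≈ 0.557.
Interpolate at f ≈ 0.557 with slerp weights a = sin((1−f)δ)/sin δ ≈ 1.591, b = sin(fδ)/sin δ ≈ 1.740.
p = a·p₁ + b·p₂ ≈ (-0.386, -0.852, 0.353); φ = arcsin(p_z) ≈ 20.68°, λ = atan2(p_y, p_x) ≈ -114.38°.

≈ lat 21°, lon -114°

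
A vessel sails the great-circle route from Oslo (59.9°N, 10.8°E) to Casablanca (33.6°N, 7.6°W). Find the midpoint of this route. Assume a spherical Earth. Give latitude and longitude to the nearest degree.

≈ 47°N, 1°W

Convert each endpoint to a unit vector on the sphere (x = cos φ cos λ, y = cos φ sin λ, z = sin φ).
The central angle between the endpoints is δ = arccos(p₁·p₂) ≈ 0.505 rad (28.9°).
Interpolate at f = 1/2 with slerp weights a = sin((1−f)δ)/sin δ ≈ 0.516, b = sin(fδ)/sin δ ≈ 0.516.
p = a·p₁ + b·p₂ ≈ (0.681, -0.008, 0.733); φ = arcsin(p_z) ≈ 47.10°, λ = atan2(p_y, p_x) ≈ -0.70°.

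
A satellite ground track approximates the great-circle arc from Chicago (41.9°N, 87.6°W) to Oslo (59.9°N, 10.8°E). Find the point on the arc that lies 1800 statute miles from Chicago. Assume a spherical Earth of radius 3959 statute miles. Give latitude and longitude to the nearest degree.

≈ 60°N, 57°W

Convert each endpoint to a unit vector on the sphere (x = cos φ cos λ, y = cos φ sin λ, z = sin φ).
The central angle between the endpoints is δ = arccos(p₁·p₂) ≈ 1.020 rad (58.4°). The total great-circle distance is δ·R ≈ 1.020 × 3959 ≈ 4039 mi, so the target fraction is f = 1800/4039 ≈ 0.446.
Interpolate at f ≈ 0.446 with slerp weights a = sin((1−f)δ)/sin δ ≈ 0.629, b = sin(fδ)/sin δ ≈ 0.515.
p = a·p₁ + b·p₂ ≈ (0.273, -0.419, 0.866); φ = arcsin(p_z) ≈ 59.97°, λ = atan2(p_y, p_x) ≈ -56.88°.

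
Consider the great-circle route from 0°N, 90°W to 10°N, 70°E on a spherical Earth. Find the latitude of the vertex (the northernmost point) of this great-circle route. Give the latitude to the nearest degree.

The great circle lies in the plane with unit normal n̂ = (p₁ × p₂)/|p₁ × p₂|.
Here n̂_z ≈ +0.889; the vertex latitude is φ_max = arccos|n̂_z| ≈ 27.3°.
Check via Clairaut: cos φ_max = |cos φ₁| · sin C = cos(0.0°)·sin(62.7°) ≈ 0.889, again giving ≈ 27.3°.

≈ 27°N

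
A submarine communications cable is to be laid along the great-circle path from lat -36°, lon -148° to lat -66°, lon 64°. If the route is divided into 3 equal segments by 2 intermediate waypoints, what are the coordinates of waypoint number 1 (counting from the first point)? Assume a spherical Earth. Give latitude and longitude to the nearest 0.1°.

The haversine formula gives a central angle δ ≈ 1.310 rad (75.1°) between the endpoints.
Interpolate at f = 1/3 with slerp weights a = sin((1−f)δ)/sin δ ≈ 0.793, b = sin(fδ)/sin δ ≈ 0.438.
p = a·p₁ + b·p₂ ≈ (-0.466, -0.180, -0.866); φ = arcsin(p_z) ≈ -60.01°, λ = atan2(p_y, p_x) ≈ -158.88°.

≈ lat -60.0°, lon -158.9°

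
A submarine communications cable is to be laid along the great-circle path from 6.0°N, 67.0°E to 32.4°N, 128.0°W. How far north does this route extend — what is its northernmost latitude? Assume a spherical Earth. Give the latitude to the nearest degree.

≈ 71°N

The great circle lies in the plane with unit normal n̂ = (p₁ × p₂)/|p₁ × p₂|.
Here n̂_z ≈ +0.331; the vertex latitude is φ_max = arccos|n̂_z| ≈ 70.6°.
Check via Clairaut: cos φ_max = |cos φ₁| · sin C = cos(6.0°)·sin(19.5°) ≈ 0.331, again giving ≈ 70.6°.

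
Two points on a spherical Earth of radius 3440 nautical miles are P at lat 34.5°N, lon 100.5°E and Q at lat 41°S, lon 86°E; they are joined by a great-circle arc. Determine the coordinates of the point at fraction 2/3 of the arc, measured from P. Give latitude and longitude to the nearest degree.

≈ lat 16°S, lon 91°E

Convert each endpoint to a unit vector on the sphere (x = cos φ cos λ, y = cos φ sin λ, z = sin φ).
The central angle between the endpoints is δ = arccos(p₁·p₂) ≈ 1.338 rad (76.7°).
Interpolate at f = 2/3 with slerp weights a = sin((1−f)δ)/sin δ ≈ 0.443, b = sin(fδ)/sin δ ≈ 0.800.
p = a·p₁ + b·p₂ ≈ (-0.024, 0.962, -0.274); φ = arcsin(p_z) ≈ -15.88°, λ = atan2(p_y, p_x) ≈ 91.46°.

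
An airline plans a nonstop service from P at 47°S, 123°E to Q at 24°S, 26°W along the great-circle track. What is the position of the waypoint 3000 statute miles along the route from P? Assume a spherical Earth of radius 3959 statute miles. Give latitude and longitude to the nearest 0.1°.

≈ 70.3°S, 42.5°E

The haversine formula gives a central angle δ ≈ 1.810 rad (103.7°) between the endpoints. The total great-circle distance is δ·R ≈ 1.810 × 3959 ≈ 7164 mi, so the target fraction is f = 3000/7164 ≈ 0.419.
Interpolate at f ≈ 0.419 with slerp weights a = sin((1−f)δ)/sin δ ≈ 0.894, b = sin(fδ)/sin δ ≈ 0.707.
p = a·p₁ + b·p₂ ≈ (0.249, 0.228, -0.941); φ = arcsin(p_z) ≈ -70.28°, λ = atan2(p_y, p_x) ≈ 42.48°.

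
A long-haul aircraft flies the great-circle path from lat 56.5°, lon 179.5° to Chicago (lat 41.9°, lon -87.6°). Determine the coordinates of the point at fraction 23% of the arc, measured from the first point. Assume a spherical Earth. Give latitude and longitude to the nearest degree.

≈ lat 61°, lon -156°

Write both endpoints as unit vectors p₁, p₂ with components (cos φ cos λ, cos φ sin λ, sin φ).
The central angle between the endpoints is δ = arccos(p₁·p₂) ≈ 1.005 rad (57.6°).
Interpolate at f = 0.23 with slerp weights a = sin((1−f)δ)/sin δ ≈ 0.828, b = sin(fδ)/sin δ ≈ 0.271.
p = a·p₁ + b·p₂ ≈ (-0.448, -0.198, 0.872); φ = arcsin(p_z) ≈ 60.65°, λ = atan2(p_y, p_x) ≈ -156.20°.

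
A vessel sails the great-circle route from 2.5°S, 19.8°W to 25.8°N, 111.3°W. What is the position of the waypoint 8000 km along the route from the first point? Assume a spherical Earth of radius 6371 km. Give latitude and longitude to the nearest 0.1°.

Convert each endpoint to a unit vector on the sphere (x = cos φ cos λ, y = cos φ sin λ, z = sin φ).
The central angle between the endpoints is δ = arccos(p₁·p₂) ≈ 1.613 rad (92.4°). The total great-circle distance is δ·R ≈ 1.613 × 6371 ≈ 10279 km, so the target fraction is f = 8000/10279 ≈ 0.778.
Interpolate at f ≈ 0.778 with slerp weights a = sin((1−f)δ)/sin δ ≈ 0.350, b = sin(fδ)/sin δ ≈ 0.952.
p = a·p₁ + b·p₂ ≈ (0.018, -0.917, 0.399); φ = arcsin(p_z) ≈ 23.51°, λ = atan2(p_y, p_x) ≈ -88.87°.

≈ 23.5°N, 88.9°W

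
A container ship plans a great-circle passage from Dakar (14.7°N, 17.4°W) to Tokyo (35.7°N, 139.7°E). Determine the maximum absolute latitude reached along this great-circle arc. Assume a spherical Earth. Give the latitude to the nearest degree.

The great circle lies in the plane with unit normal n̂ = (p₁ × p₂)/|p₁ × p₂|.
Here n̂_z ≈ +0.374; the vertex latitude is φ_max = arccos|n̂_z| ≈ 68.1°.

≈ 68°N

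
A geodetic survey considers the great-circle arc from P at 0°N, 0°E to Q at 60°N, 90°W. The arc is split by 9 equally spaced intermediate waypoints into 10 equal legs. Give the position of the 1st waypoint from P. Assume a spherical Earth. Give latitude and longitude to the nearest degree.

≈ 8°N, 5°W

From cos δ = sin φ₁ sin φ₂ + cos φ₁ cos φ₂ cos Δλ, the central angle is δ ≈ 1.571 rad (90.0°).
Interpolate at f = 1/10 with slerp weights a = sin((1−f)δ)/sin δ ≈ 0.988, b = sin(fδ)/sin δ ≈ 0.156.
p = a·p₁ + b·p₂ ≈ (0.988, -0.078, 0.135); φ = arcsin(p_z) ≈ 7.79°, λ = atan2(p_y, p_x) ≈ -4.53°.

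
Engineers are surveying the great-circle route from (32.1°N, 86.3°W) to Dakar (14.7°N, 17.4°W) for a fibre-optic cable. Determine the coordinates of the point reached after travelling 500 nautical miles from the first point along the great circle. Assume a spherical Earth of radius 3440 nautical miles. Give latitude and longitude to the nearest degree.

≈ (32°N, 76°W)

Convert each endpoint to a unit vector on the sphere (x = cos φ cos λ, y = cos φ sin λ, z = sin φ).
The central angle between the endpoints is δ = arccos(p₁·p₂) ≈ 1.126 rad (64.5°). The total great-circle distance is δ·R ≈ 1.126 × 3440 ≈ 3875 nmi, so the target fraction is f = 500/3875 ≈ 0.129.
Interpolate at f ≈ 0.129 with slerp weights a = sin((1−f)δ)/sin δ ≈ 0.921, b = sin(fδ)/sin δ ≈ 0.160.
p = a·p₁ + b·p₂ ≈ (0.198, -0.825, 0.530); φ = arcsin(p_z) ≈ 32.00°, λ = atan2(p_y, p_x) ≈ -76.47°.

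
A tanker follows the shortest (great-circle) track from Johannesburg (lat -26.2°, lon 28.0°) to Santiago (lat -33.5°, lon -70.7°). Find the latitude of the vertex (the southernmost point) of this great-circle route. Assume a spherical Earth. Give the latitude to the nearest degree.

The great circle lies in the plane with unit normal n̂ = (p₁ × p₂)/|p₁ × p₂|.
Here n̂_z ≈ -0.746; the vertex latitude is φ_max = arccos|n̂_z| ≈ 41.8°.
Check via Clairaut: cos φ_max = |cos φ₁| · sin C = cos(26.2°)·sin(123.8°) ≈ 0.746, again giving ≈ 41.8°.

≈ -42°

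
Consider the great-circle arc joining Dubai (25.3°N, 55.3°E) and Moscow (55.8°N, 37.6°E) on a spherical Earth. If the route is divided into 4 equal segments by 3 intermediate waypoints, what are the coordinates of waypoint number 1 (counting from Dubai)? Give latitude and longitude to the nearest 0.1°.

≈ 33.1°N, 52.2°E

The haversine formula gives a central angle δ ≈ 0.578 rad (33.1°) between the endpoints.
Interpolate at f = 1/4 with slerp weights a = sin((1−f)δ)/sin δ ≈ 0.769, b = sin(fδ)/sin δ ≈ 0.264.
p = a·p₁ + b·p₂ ≈ (0.513, 0.662, 0.547); φ = arcsin(p_z) ≈ 33.13°, λ = atan2(p_y, p_x) ≈ 52.22°.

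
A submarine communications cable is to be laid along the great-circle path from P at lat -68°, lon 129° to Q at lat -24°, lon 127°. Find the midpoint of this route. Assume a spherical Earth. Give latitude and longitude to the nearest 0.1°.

≈ lat -46.0°, lon 127.6°

Write both endpoints as unit vectors p₁, p₂ with components (cos φ cos λ, cos φ sin λ, sin φ).
The central angle between the endpoints is δ = arccos(p₁·p₂) ≈ 0.768 rad (44.0°).
Interpolate at f = 1/2 with slerp weights a = sin((1−f)δ)/sin δ ≈ 0.539, b = sin(fδ)/sin δ ≈ 0.539.
p = a·p₁ + b·p₂ ≈ (-0.424, 0.550, -0.719); φ = arcsin(p_z) ≈ -46.00°, λ = atan2(p_y, p_x) ≈ 127.58°.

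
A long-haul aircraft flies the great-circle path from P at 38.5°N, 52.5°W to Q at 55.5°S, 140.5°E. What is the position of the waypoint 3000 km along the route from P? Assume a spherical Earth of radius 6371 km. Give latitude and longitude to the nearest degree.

≈ 13°N, 63°W

From cos δ = sin φ₁ sin φ₂ + cos φ₁ cos φ₂ cos Δλ, the central angle is δ ≈ 2.808 rad (160.9°). The total great-circle distance is δ·R ≈ 2.808 × 6371 ≈ 17891 km, so the target fraction is f = 3000/17891 ≈ 0.168.
Interpolate at f ≈ 0.168 with slerp weights a = sin((1−f)δ)/sin δ ≈ 2.201, b = sin(fδ)/sin δ ≈ 1.386.
p = a·p₁ + b·p₂ ≈ (0.443, -0.867, 0.228); φ = arcsin(p_z) ≈ 13.16°, λ = atan2(p_y, p_x) ≈ -62.95°.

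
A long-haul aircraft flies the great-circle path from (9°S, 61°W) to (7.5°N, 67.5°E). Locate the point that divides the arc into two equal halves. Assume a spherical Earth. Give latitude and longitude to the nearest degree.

≈ (2°S, 3°E)

Write both endpoints as unit vectors p₁, p₂ with components (cos φ cos λ, cos φ sin λ, sin φ).
The central angle between the endpoints is δ = arccos(p₁·p₂) ≈ 2.252 rad (129.1°).
Interpolate at f = 1/2 with slerp weights a = sin((1−f)δ)/sin δ ≈ 1.162, b = sin(fδ)/sin δ ≈ 1.162.
p = a·p₁ + b·p₂ ≈ (0.998, 0.061, -0.030); φ = arcsin(p_z) ≈ -1.73°, λ = atan2(p_y, p_x) ≈ 3.48°.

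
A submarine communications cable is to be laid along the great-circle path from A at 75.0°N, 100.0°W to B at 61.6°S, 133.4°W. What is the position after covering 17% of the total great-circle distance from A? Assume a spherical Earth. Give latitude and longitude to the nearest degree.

The haversine formula gives a central angle δ ≈ 2.414 rad (138.3°) between the endpoints.
Interpolate at f = 0.17 with slerp weights a = sin((1−f)δ)/sin δ ≈ 1.365, b = sin(fδ)/sin δ ≈ 0.600.
p = a·p₁ + b·p₂ ≈ (-0.257, -0.555, 0.791); φ = arcsin(p_z) ≈ 52.26°, λ = atan2(p_y, p_x) ≈ -114.87°.

≈ 52°N, 115°W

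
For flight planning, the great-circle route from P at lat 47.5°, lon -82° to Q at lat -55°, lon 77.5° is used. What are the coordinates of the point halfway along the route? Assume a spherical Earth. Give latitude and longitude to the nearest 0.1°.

≈ lat -18.6°, lon -26.6°

Write both endpoints as unit vectors p₁, p₂ with components (cos φ cos λ, cos φ sin λ, sin φ).
The central angle between the endpoints is δ = arccos(p₁·p₂) ≈ 2.884 rad (165.2°).
Interpolate at f = 1/2 with slerp weights a = sin((1−f)δ)/sin δ ≈ 3.887, b = sin(fδ)/sin δ ≈ 3.887.
p = a·p₁ + b·p₂ ≈ (0.848, -0.424, -0.318); φ = arcsin(p_z) ≈ -18.56°, λ = atan2(p_y, p_x) ≈ -26.55°.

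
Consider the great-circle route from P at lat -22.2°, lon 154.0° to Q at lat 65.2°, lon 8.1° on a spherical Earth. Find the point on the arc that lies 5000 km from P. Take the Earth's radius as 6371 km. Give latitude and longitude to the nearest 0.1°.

Convert each endpoint to a unit vector on the sphere (x = cos φ cos λ, y = cos φ sin λ, z = sin φ).
The central angle between the endpoints is δ = arccos(p₁·p₂) ≈ 2.298 rad (131.7°). The total great-circle distance is δ·R ≈ 2.298 × 6371 ≈ 14639 km, so the target fraction is f = 5000/14639 ≈ 0.342.
Interpolate at f ≈ 0.342 with slerp weights a = sin((1−f)δ)/sin δ ≈ 1.336, b = sin(fδ)/sin δ ≈ 0.946.
p = a·p₁ + b·p₂ ≈ (-0.719, 0.598, 0.354); φ = arcsin(p_z) ≈ 20.72°, λ = atan2(p_y, p_x) ≈ 140.24°.

≈ lat 20.7°, lon 140.2°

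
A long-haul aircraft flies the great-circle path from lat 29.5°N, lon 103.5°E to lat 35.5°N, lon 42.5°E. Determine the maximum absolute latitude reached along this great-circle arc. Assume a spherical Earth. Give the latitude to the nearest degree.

The great circle lies in the plane with unit normal n̂ = (p₁ × p₂)/|p₁ × p₂|.
Here n̂_z ≈ -0.798; the vertex latitude is φ_max = arccos|n̂_z| ≈ 37.1°.
Check via Clairaut: cos φ_max = |cos φ₁| · sin C = cos(29.5°)·sin(66.4°) ≈ 0.798, again giving ≈ 37.1°.

≈ 37°N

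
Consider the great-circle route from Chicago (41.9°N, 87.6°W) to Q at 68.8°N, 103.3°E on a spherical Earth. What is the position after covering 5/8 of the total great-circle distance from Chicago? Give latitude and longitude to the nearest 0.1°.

≈ 84.2°N, 117.3°W

Convert each endpoint to a unit vector on the sphere (x = cos φ cos λ, y = cos φ sin λ, z = sin φ).
The central angle between the endpoints is δ = arccos(p₁·p₂) ≈ 1.204 rad (69.0°).
Interpolate at f = 5/8 with slerp weights a = sin((1−f)δ)/sin δ ≈ 0.467, b = sin(fδ)/sin δ ≈ 0.732.
p = a·p₁ + b·p₂ ≈ (-0.046, -0.090, 0.995); φ = arcsin(p_z) ≈ 84.19°, λ = atan2(p_y, p_x) ≈ -117.26°.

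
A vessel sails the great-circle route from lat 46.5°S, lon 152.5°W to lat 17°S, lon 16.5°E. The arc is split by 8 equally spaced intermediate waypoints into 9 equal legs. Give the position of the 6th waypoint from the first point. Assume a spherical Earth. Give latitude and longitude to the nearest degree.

≈ lat 55°S, lon 7°E

Write both endpoints as unit vectors p₁, p₂ with components (cos φ cos λ, cos φ sin λ, sin φ).
The central angle between the endpoints is δ = arccos(p₁·p₂) ≈ 2.020 rad (115.7°).
Interpolate at f = 6/9 with slerp weights a = sin((1−f)δ)/sin δ ≈ 0.692, b = sin(fδ)/sin δ ≈ 1.082.
p = a·p₁ + b·p₂ ≈ (0.570, 0.074, -0.819); φ = arcsin(p_z) ≈ -54.94°, λ = atan2(p_y, p_x) ≈ 7.39°.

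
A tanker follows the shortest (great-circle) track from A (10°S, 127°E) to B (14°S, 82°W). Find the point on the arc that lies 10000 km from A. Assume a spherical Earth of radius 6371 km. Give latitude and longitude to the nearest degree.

Convert each endpoint to a unit vector on the sphere (x = cos φ cos λ, y = cos φ sin λ, z = sin φ).
The central angle between the endpoints is δ = arccos(p₁·p₂) ≈ 2.488 rad (142.5°). The total great-circle distance is δ·R ≈ 2.488 × 6371 ≈ 15849 km, so the target fraction is f = 10000/15849 ≈ 0.631.
Interpolate at f ≈ 0.631 with slerp weights a = sin((1−f)δ)/sin δ ≈ 1.306, b = sin(fδ)/sin δ ≈ 1.644.
p = a·p₁ + b·p₂ ≈ (-0.552, -0.552, -0.625); φ = arcsin(p_z) ≈ -38.65°, λ = atan2(p_y, p_x) ≈ -134.98°.

≈ (39°S, 135°W)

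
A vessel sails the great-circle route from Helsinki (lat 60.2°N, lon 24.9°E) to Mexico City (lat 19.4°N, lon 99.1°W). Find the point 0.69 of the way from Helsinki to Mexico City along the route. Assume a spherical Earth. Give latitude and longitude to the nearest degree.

≈ lat 44°N, lon 84°W

The haversine formula gives a central angle δ ≈ 1.545 rad (88.5°) between the endpoints.
Interpolate at f = 0.69 with slerp weights a = sin((1−f)δ)/sin δ ≈ 0.461, b = sin(fδ)/sin δ ≈ 0.875.
p = a·p₁ + b·p₂ ≈ (0.077, -0.719, 0.691); φ = arcsin(p_z) ≈ 43.69°, λ = atan2(p_y, p_x) ≈ -83.87°.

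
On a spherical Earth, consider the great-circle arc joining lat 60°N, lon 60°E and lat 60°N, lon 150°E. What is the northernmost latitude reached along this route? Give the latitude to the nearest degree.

≈ 68°N

The great circle lies in the plane with unit normal n̂ = (p₁ × p₂)/|p₁ × p₂|.
Here n̂_z ≈ +0.378; the vertex latitude is φ_max = arccos|n̂_z| ≈ 67.8°.
Check via Clairaut: cos φ_max = |cos φ₁| · sin C = cos(60.0°)·sin(49.1°) ≈ 0.378, again giving ≈ 67.8°.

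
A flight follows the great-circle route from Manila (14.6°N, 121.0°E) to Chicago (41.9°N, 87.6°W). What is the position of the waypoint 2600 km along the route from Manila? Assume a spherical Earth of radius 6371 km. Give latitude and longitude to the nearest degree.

≈ (36°N, 132°E)

Write both endpoints as unit vectors p₁, p₂ with components (cos φ cos λ, cos φ sin λ, sin φ).
The central angle between the endpoints is δ = arccos(p₁·p₂) ≈ 2.053 rad (117.6°). The total great-circle distance is δ·R ≈ 2.053 × 6371 ≈ 13082 km, so the target fraction is f = 2600/13082 ≈ 0.199.
Interpolate at f ≈ 0.199 with slerp weights a = sin((1−f)δ)/sin δ ≈ 1.126, b = sin(fδ)/sin δ ≈ 0.448.
p = a·p₁ + b·p₂ ≈ (-0.547, 0.601, 0.583); φ = arcsin(p_z) ≈ 35.66°, λ = atan2(p_y, p_x) ≈ 132.33°.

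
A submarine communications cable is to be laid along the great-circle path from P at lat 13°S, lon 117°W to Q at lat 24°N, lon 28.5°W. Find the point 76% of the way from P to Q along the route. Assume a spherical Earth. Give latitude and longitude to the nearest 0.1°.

Convert each endpoint to a unit vector on the sphere (x = cos φ cos λ, y = cos φ sin λ, z = sin φ).
The central angle between the endpoints is δ = arccos(p₁·p₂) ≈ 1.639 rad (93.9°).
Interpolate at f = 0.76 with slerp weights a = sin((1−f)δ)/sin δ ≈ 0.384, b = sin(fδ)/sin δ ≈ 0.950.
p = a·p₁ + b·p₂ ≈ (0.593, -0.748, 0.300); φ = arcsin(p_z) ≈ 17.45°, λ = atan2(p_y, p_x) ≈ -51.60°.

≈ lat 17.5°N, lon 51.6°W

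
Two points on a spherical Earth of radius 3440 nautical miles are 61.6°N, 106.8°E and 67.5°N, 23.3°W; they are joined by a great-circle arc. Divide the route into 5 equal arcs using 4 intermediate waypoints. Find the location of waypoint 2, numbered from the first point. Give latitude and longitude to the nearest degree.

From cos δ = sin φ₁ sin φ₂ + cos φ₁ cos φ₂ cos Δλ, the central angle is δ ≈ 0.802 rad (45.9°).
Interpolate at f = 2/5 with slerp weights a = sin((1−f)δ)/sin δ ≈ 0.644, b = sin(fδ)/sin δ ≈ 0.439.
p = a·p₁ + b·p₂ ≈ (0.066, 0.227, 0.972); φ = arcsin(p_z) ≈ 76.34°, λ = atan2(p_y, p_x) ≈ 73.85°.

≈ 76°N, 74°E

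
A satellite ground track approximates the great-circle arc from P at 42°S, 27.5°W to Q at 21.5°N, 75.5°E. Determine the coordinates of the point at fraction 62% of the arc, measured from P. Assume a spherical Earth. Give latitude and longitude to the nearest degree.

From cos δ = sin φ₁ sin φ₂ + cos φ₁ cos φ₂ cos Δλ, the central angle is δ ≈ 1.983 rad (113.6°).
Interpolate at f = 0.62 with slerp weights a = sin((1−f)δ)/sin δ ≈ 0.747, b = sin(fδ)/sin δ ≈ 1.029.
p = a·p₁ + b·p₂ ≈ (0.732, 0.670, -0.123); φ = arcsin(p_z) ≈ -7.05°, λ = atan2(p_y, p_x) ≈ 42.48°.

≈ 7°S, 42°E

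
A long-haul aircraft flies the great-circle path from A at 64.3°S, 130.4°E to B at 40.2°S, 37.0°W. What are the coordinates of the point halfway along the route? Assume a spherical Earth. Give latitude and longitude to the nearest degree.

≈ 77°S, 21°W

Write both endpoints as unit vectors p₁, p₂ with components (cos φ cos λ, cos φ sin λ, sin φ).
The central angle between the endpoints is δ = arccos(p₁·p₂) ≈ 1.309 rad (75.0°).
Interpolate at f = 1/2 with slerp weights a = sin((1−f)δ)/sin δ ≈ 0.630, b = sin(fδ)/sin δ ≈ 0.630.
p = a·p₁ + b·p₂ ≈ (0.207, -0.082, -0.975); φ = arcsin(p_z) ≈ -77.13°, λ = atan2(p_y, p_x) ≈ -21.48°.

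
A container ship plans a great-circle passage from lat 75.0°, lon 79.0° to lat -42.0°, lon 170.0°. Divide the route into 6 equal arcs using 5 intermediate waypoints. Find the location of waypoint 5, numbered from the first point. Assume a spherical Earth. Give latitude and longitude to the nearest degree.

≈ lat -21°, lon 162°

The haversine formula gives a central angle δ ≈ 2.278 rad (130.5°) between the endpoints.
Interpolate at f = 5/6 with slerp weights a = sin((1−f)δ)/sin δ ≈ 0.488, b = sin(fδ)/sin δ ≈ 1.246.
p = a·p₁ + b·p₂ ≈ (-0.887, 0.285, -0.363); φ = arcsin(p_z) ≈ -21.25°, λ = atan2(p_y, p_x) ≈ 162.22°.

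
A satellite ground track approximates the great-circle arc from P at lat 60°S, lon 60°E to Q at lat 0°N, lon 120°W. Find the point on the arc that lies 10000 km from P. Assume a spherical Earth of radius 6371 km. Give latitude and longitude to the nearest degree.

Write both endpoints as unit vectors p₁, p₂ with components (cos φ cos λ, cos φ sin λ, sin φ).
The central angle between the endpoints is δ = arccos(p₁·p₂) ≈ 2.094 rad (120.0°). The total great-circle distance is δ·R ≈ 2.094 × 6371 ≈ 13343 km, so the target fraction is f = 10000/13343 ≈ 0.749.
Interpolate at f ≈ 0.749 with slerp weights a = sin((1−f)δ)/sin δ ≈ 0.579, b = sin(fδ)/sin δ ≈ 1.155.
p = a·p₁ + b·p₂ ≈ (-0.433, -0.749, -0.501); φ = arcsin(p_z) ≈ -30.07°, λ = atan2(p_y, p_x) ≈ -120.00°.

≈ lat 30°S, lon 120°W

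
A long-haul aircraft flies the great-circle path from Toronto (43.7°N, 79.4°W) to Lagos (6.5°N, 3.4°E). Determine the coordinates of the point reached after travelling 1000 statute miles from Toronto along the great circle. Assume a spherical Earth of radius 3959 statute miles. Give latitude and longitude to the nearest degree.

≈ (42°N, 60°W)

Convert each endpoint to a unit vector on the sphere (x = cos φ cos λ, y = cos φ sin λ, z = sin φ).
The central angle between the endpoints is δ = arccos(p₁·p₂) ≈ 1.402 rad (80.3°). The total great-circle distance is δ·R ≈ 1.402 × 3959 ≈ 5550 mi, so the target fraction is f = 1000/5550 ≈ 0.180.
Interpolate at f ≈ 0.180 with slerp weights a = sin((1−f)δ)/sin δ ≈ 0.926, b = sin(fδ)/sin δ ≈ 0.254.
p = a·p₁ + b·p₂ ≈ (0.375, -0.643, 0.668); φ = arcsin(p_z) ≈ 41.93°, λ = atan2(p_y, p_x) ≈ -59.77°.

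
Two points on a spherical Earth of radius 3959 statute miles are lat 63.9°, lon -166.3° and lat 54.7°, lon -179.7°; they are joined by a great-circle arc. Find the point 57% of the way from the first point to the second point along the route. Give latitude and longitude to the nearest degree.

Convert each endpoint to a unit vector on the sphere (x = cos φ cos λ, y = cos φ sin λ, z = sin φ).
The central angle between the endpoints is δ = arccos(p₁·p₂) ≈ 0.199 rad (11.4°).
Interpolate at f = 0.57 with slerp weights a = sin((1−f)δ)/sin δ ≈ 0.432, b = sin(fδ)/sin δ ≈ 0.573.
p = a·p₁ + b·p₂ ≈ (-0.516, -0.047, 0.856); φ = arcsin(p_z) ≈ 58.82°, λ = atan2(p_y, p_x) ≈ -174.82°.

≈ lat 59°, lon -175°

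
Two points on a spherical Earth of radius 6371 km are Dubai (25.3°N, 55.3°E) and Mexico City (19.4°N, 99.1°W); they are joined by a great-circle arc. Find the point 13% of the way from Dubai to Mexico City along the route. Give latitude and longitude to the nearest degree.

≈ 39°N, 44°E

The haversine formula gives a central angle δ ≈ 2.249 rad (128.8°) between the endpoints.
Interpolate at f = 0.13 with slerp weights a = sin((1−f)δ)/sin δ ≈ 1.190, b = sin(fδ)/sin δ ≈ 0.370.
p = a·p₁ + b·p₂ ≈ (0.557, 0.540, 0.631); φ = arcsin(p_z) ≈ 39.14°, λ = atan2(p_y, p_x) ≈ 44.09°.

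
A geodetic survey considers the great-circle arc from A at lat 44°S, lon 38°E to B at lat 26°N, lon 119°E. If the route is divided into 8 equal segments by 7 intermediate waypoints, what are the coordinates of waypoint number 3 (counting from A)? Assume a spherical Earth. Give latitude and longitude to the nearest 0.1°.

Convert each endpoint to a unit vector on the sphere (x = cos φ cos λ, y = cos φ sin λ, z = sin φ).
The central angle between the endpoints is δ = arccos(p₁·p₂) ≈ 1.776 rad (101.7°).
Interpolate at f = 3/8 with slerp weights a = sin((1−f)δ)/sin δ ≈ 0.915, b = sin(fδ)/sin δ ≈ 0.631.
p = a·p₁ + b·p₂ ≈ (0.244, 0.901, -0.359); φ = arcsin(p_z) ≈ -21.03°, λ = atan2(p_y, p_x) ≈ 74.87°.

≈ lat 21.0°S, lon 74.9°E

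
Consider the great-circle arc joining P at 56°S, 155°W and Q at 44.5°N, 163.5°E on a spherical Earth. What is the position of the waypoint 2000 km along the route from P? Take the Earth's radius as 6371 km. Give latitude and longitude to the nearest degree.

≈ 40°S, 166°W

From cos δ = sin φ₁ sin φ₂ + cos φ₁ cos φ₂ cos Δλ, the central angle is δ ≈ 1.857 rad (106.4°). The total great-circle distance is δ·R ≈ 1.857 × 6371 ≈ 11831 km, so the target fraction is f = 2000/11831 ≈ 0.169.
Interpolate at f ≈ 0.169 with slerp weights a = sin((1−f)δ)/sin δ ≈ 1.042, b = sin(fδ)/sin δ ≈ 0.322.
p = a·p₁ + b·p₂ ≈ (-0.748, -0.181, -0.638); φ = arcsin(p_z) ≈ -39.66°, λ = atan2(p_y, p_x) ≈ -166.40°.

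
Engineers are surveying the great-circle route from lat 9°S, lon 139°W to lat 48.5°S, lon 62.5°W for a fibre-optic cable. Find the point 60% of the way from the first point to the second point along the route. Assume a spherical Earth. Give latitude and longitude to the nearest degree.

Convert each endpoint to a unit vector on the sphere (x = cos φ cos λ, y = cos φ sin λ, z = sin φ).
The central angle between the endpoints is δ = arccos(p₁·p₂) ≈ 1.297 rad (74.3°).
Interpolate at f = 0.60 with slerp weights a = sin((1−f)δ)/sin δ ≈ 0.515, b = sin(fδ)/sin δ ≈ 0.729.
p = a·p₁ + b·p₂ ≈ (-0.161, -0.762, -0.627); φ = arcsin(p_z) ≈ -38.81°, λ = atan2(p_y, p_x) ≈ -101.91°.

≈ lat 39°S, lon 102°W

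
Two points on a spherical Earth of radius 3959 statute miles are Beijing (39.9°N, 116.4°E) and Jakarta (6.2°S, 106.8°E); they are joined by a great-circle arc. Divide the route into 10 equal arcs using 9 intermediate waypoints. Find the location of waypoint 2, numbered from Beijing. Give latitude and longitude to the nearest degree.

From cos δ = sin φ₁ sin φ₂ + cos φ₁ cos φ₂ cos Δλ, the central angle is δ ≈ 0.819 rad (46.9°).
Interpolate at f = 2/10 with slerp weights a = sin((1−f)δ)/sin δ ≈ 0.834, b = sin(fδ)/sin δ ≈ 0.223.
p = a·p₁ + b·p₂ ≈ (-0.349, 0.786, 0.511); φ = arcsin(p_z) ≈ 30.73°, λ = atan2(p_y, p_x) ≈ 113.93°.

≈ 31°N, 114°E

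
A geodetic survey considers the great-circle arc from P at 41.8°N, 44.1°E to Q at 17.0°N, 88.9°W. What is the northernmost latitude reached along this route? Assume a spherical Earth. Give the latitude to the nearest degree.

≈ 57°N

The great circle lies in the plane with unit normal n̂ = (p₁ × p₂)/|p₁ × p₂|.
Here n̂_z ≈ -0.545; the vertex latitude is φ_max = arccos|n̂_z| ≈ 57.0°.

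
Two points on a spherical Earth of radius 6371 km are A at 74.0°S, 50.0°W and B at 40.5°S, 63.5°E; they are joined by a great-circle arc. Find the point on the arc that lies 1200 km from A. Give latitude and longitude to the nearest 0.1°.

Write both endpoints as unit vectors p₁, p₂ with components (cos φ cos λ, cos φ sin λ, sin φ).
The central angle between the endpoints is δ = arccos(p₁·p₂) ≈ 1.000 rad (57.3°). The total great-circle distance is δ·R ≈ 1.000 × 6371 ≈ 6368 km, so the target fraction is f = 1200/6368 ≈ 0.188.
Interpolate at f ≈ 0.188 with slerp weights a = sin((1−f)δ)/sin δ ≈ 0.862, b = sin(fδ)/sin δ ≈ 0.223.
p = a·p₁ + b·p₂ ≈ (0.228, -0.031, -0.973); φ = arcsin(p_z) ≈ -76.69°, λ = atan2(p_y, p_x) ≈ -7.62°.

≈ 76.7°S, 7.6°W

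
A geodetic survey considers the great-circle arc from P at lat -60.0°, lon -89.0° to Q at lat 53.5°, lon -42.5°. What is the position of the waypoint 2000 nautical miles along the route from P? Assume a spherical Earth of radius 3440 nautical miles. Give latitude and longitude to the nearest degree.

Write both endpoints as unit vectors p₁, p₂ with components (cos φ cos λ, cos φ sin λ, sin φ).
The central angle between the endpoints is δ = arccos(p₁·p₂) ≈ 2.085 rad (119.4°). The total great-circle distance is δ·R ≈ 2.085 × 3440 ≈ 7171 nmi, so the target fraction is f = 2000/7171 ≈ 0.279.
Interpolate at f ≈ 0.279 with slerp weights a = sin((1−f)δ)/sin δ ≈ 1.146, b = sin(fδ)/sin δ ≈ 0.631.
p = a·p₁ + b·p₂ ≈ (0.287, -0.826, -0.485); φ = arcsin(p_z) ≈ -29.03°, λ = atan2(p_y, p_x) ≈ -70.87°.

≈ lat -29°, lon -71°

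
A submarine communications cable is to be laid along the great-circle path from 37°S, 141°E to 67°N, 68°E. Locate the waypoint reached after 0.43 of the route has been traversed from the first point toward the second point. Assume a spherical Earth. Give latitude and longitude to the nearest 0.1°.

≈ 10.2°N, 121.7°E

Write both endpoints as unit vectors p₁, p₂ with components (cos φ cos λ, cos φ sin λ, sin φ).
The central angle between the endpoints is δ = arccos(p₁·p₂) ≈ 2.052 rad (117.6°).
Interpolate at f = 0.43 with slerp weights a = sin((1−f)δ)/sin δ ≈ 1.038, b = sin(fδ)/sin δ ≈ 0.871.
p = a·p₁ + b·p₂ ≈ (-0.517, 0.837, 0.177); φ = arcsin(p_z) ≈ 10.19°, λ = atan2(p_y, p_x) ≈ 121.69°.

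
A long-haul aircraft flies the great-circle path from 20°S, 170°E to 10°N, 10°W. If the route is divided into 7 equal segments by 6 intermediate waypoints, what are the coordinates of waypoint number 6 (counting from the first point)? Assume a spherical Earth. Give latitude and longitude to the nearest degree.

≈ 14°S, 10°W

Convert each endpoint to a unit vector on the sphere (x = cos φ cos λ, y = cos φ sin λ, z = sin φ).
The central angle between the endpoints is δ = arccos(p₁·p₂) ≈ 2.967 rad (170.0°).
Interpolate at f = 6/7 with slerp weights a = sin((1−f)δ)/sin δ ≈ 2.369, b = sin(fδ)/sin δ ≈ 3.244.
p = a·p₁ + b·p₂ ≈ (0.954, -0.168, -0.247); φ = arcsin(p_z) ≈ -14.29°, λ = atan2(p_y, p_x) ≈ -10.00°.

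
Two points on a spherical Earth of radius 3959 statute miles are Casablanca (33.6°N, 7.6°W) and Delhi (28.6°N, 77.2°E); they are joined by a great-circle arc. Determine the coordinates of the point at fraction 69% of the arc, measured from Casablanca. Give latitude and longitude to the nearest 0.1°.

≈ 36.9°N, 53.0°E

Convert each endpoint to a unit vector on the sphere (x = cos φ cos λ, y = cos φ sin λ, z = sin φ).
The central angle between the endpoints is δ = arccos(p₁·p₂) ≈ 1.233 rad (70.7°).
Interpolate at f = 0.69 with slerp weights a = sin((1−f)δ)/sin δ ≈ 0.395, b = sin(fδ)/sin δ ≈ 0.797.
p = a·p₁ + b·p₂ ≈ (0.481, 0.639, 0.600); φ = arcsin(p_z) ≈ 36.89°, λ = atan2(p_y, p_x) ≈ 52.99°.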